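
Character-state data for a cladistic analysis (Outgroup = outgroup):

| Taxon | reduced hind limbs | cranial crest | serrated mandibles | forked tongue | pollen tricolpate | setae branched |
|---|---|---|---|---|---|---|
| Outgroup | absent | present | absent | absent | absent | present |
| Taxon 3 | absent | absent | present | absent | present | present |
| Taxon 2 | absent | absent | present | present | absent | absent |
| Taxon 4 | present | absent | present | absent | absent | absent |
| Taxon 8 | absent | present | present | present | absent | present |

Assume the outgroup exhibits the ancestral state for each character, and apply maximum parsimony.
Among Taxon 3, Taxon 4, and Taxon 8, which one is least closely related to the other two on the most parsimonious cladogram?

Character polarity is set by the outgroup: the derived state is whichever differs from the outgroup's state, so for cranial crest, setae branched the derived state is 'absent', and for the remaining characters it is 'present'.
reduced hind limbs: derived state 'present' in Taxon 4 only — an autapomorphy, so it tells us nothing about relationships among taxa.
cranial crest (derived state 'absent') is shared by Taxon 2, Taxon 3, and Taxon 4 — a synapomorphy uniting that clade.
serrated mandibles (derived state 'present') is shared by all ingroup taxa — unites the whole ingroup.
forked tongue (state 'present') occurs in Taxon 2 and Taxon 8 but conflicts with the nesting implied by the other characters — most parsimoniously interpreted as homoplasy.
pollen tricolpate: derived state 'present' in Taxon 3 only — an autapomorphy, so it tells us nothing about relationships among taxa.
Only Taxon 2 and Taxon 4 show the derived state 'absent' for setae branched, supporting them as a clade.
Most parsimonious ingroup topology: ((Taxon 3,(Taxon 2,Taxon 4)),Taxon 8).
Taxon 3 and Taxon 4 share a more recent common ancestor with each other than either does with Taxon 8, so Taxon 8 is the least closely related of the three.

Taxon 8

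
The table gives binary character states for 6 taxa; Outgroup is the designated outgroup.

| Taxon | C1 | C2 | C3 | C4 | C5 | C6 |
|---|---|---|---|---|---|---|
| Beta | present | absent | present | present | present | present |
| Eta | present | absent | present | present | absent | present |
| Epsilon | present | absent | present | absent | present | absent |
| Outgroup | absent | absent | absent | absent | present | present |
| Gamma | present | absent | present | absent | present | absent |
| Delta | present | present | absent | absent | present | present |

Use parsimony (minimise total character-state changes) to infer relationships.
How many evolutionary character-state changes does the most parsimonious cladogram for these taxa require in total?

6

Character polarity is set by the outgroup: the derived state is whichever differs from the outgroup's state, so for C5, C6 the derived state is 'absent', and for the remaining characters it is 'present'.
All ingroup taxa share the derived state 'present' for C1; it defines the ingroup but does not resolve relationships within it.
C2: derived state 'present' in Delta only — an autapomorphy, so it tells us nothing about relationships among taxa.
Only Beta, Epsilon, Eta, and Gamma show the derived state 'present' for C3, supporting them as a clade.
Only Beta and Eta show the derived state 'present' for C4, supporting them as a clade.
C5: derived state 'absent' in Eta only — an autapomorphy, so it tells us nothing about relationships among taxa.
Only Epsilon and Gamma show the derived state 'absent' for C6, supporting them as a clade.
Most parsimonious ingroup topology: (Delta,((Beta,Eta),(Gamma,Epsilon))).
Changes per character on this tree: C1: 1; C2: 1; C3: 1; C4: 1; C5: 1; C6: 1.
Total = 6.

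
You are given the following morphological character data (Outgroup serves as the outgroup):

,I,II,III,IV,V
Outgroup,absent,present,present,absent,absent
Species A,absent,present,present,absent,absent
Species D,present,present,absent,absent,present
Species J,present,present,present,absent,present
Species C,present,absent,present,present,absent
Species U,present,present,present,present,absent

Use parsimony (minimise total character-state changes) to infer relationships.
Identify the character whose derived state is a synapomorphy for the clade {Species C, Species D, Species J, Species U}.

I

Character polarity is set by the outgroup: the derived state is whichever differs from the outgroup's state, so for II, III the derived state is 'absent', and for the remaining characters it is 'present'.
Only Species C, Species D, Species J, and Species U show the derived state 'present' for I, supporting them as a clade.
II (derived state 'absent') is unique to Species C (autapomorphy; uninformative for grouping).
III (derived state 'absent') is unique to Species D (autapomorphy; uninformative for grouping).
IV: derived state 'present' in Species C and Species U only — synapomorphy for {Species C, Species U}.
V (derived state 'present') is shared by Species D and Species J — a synapomorphy uniting that clade.
Most parsimonious ingroup topology: (Species A,((Species D,Species J),(Species C,Species U))).
The clade {Species C, Species D, Species J, Species U} is supported by I: its derived state 'present' occurs in exactly those taxa and in no other taxon (including the outgroup).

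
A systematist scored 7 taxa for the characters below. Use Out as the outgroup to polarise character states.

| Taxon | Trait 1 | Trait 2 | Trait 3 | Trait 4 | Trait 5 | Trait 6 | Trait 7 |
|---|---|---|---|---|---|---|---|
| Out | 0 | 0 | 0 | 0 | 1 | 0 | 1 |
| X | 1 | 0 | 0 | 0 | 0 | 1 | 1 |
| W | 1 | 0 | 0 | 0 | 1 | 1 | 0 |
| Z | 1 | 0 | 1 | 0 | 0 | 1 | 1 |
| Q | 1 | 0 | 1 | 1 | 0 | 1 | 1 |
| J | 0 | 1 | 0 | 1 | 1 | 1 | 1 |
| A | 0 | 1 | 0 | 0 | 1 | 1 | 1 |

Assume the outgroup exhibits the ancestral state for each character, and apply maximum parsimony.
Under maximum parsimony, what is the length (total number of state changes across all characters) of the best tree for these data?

8

Character polarity is set by the outgroup: the derived state is whichever differs from the outgroup's state, so for Trait 5, Trait 7 the derived state is '0', and for the remaining characters it is '1'.
Trait 1 (derived state '1') is shared by Q, W, X, and Z — a synapomorphy uniting that clade.
Only A and J show the derived state '1' for Trait 2, supporting them as a clade.
Trait 3: derived state '1' in Q and Z only — synapomorphy for {Q, Z}.
Trait 4 groups J and Q, which is incompatible with the clades supported by the remaining characters; treating it as convergent (homoplasy) costs fewer steps than any alternative tree.
Trait 5: derived state '0' in Q, X, and Z only — synapomorphy for {Q, X, Z}.
Trait 6 (derived state '1') is shared by all ingroup taxa — unites the whole ingroup.
Trait 7 (derived state '0') is unique to W (autapomorphy; uninformative for grouping).
Most parsimonious ingroup topology: ((((Q,Z),X),W),(A,J)).
Changes per character on this tree: Trait 1: 1; Trait 2: 1; Trait 3: 1; Trait 4: 2; Trait 5: 1; Trait 6: 1; Trait 7: 1.
Total = 8.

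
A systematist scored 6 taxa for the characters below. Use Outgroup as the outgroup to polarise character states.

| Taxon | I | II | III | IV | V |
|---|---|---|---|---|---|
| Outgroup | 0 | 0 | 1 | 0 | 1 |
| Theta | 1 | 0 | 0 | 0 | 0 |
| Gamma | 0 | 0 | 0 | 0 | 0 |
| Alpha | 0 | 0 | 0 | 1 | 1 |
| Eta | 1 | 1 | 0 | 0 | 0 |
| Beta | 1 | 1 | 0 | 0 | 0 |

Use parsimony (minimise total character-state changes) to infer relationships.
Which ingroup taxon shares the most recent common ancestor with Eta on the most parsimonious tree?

Beta

Character polarity is set by the outgroup: the derived state is whichever differs from the outgroup's state, so for III, V the derived state is '0', and for the remaining characters it is '1'.
I (derived state '1') is shared by Beta, Eta, and Theta — a synapomorphy uniting that clade.
II (derived state '1') is shared by Beta and Eta — a synapomorphy uniting that clade.
III (derived state '0') is shared by all ingroup taxa — unites the whole ingroup.
IV (derived state '1') is unique to Alpha (autapomorphy; uninformative for grouping).
Only Beta, Eta, Gamma, and Theta show the derived state '0' for V, supporting them as a clade.
Most parsimonious ingroup topology: (((Theta,(Eta,Beta)),Gamma),Alpha).
Eta and Beta form a cherry on this tree, so they are sister taxa.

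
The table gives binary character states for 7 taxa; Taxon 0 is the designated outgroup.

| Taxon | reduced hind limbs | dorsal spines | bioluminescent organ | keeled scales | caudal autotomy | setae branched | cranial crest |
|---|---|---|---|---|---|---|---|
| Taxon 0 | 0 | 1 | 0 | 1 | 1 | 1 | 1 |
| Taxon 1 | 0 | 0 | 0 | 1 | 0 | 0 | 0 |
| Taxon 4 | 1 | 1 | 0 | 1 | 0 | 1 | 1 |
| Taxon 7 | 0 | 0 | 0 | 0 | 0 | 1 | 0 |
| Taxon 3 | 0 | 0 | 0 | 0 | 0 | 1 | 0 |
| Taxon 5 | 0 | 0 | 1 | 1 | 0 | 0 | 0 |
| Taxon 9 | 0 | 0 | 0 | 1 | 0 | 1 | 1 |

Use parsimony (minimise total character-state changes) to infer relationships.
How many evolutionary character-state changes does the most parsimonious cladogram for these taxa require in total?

7

Character polarity is set by the outgroup: the derived state is whichever differs from the outgroup's state, so for dorsal spines, keeled scales, caudal autotomy, setae branched, cranial crest the derived state is '0', and for the remaining characters it is '1'.
reduced hind limbs: derived state '1' in Taxon 4 only — an autapomorphy, so it tells us nothing about relationships among taxa.
Only Taxon 1, Taxon 3, Taxon 5, Taxon 7, and Taxon 9 show the derived state '0' for dorsal spines, supporting them as a clade.
bioluminescent organ: derived state '1' in Taxon 5 only — an autapomorphy, so it tells us nothing about relationships among taxa.
Only Taxon 3 and Taxon 7 show the derived state '0' for keeled scales, supporting them as a clade.
All ingroup taxa share the derived state '0' for caudal autotomy; it defines the ingroup but does not resolve relationships within it.
setae branched: derived state '0' in Taxon 1 and Taxon 5 only — synapomorphy for {Taxon 1, Taxon 5}.
Only Taxon 1, Taxon 3, Taxon 5, and Taxon 7 show the derived state '0' for cranial crest, supporting them as a clade.
Most parsimonious ingroup topology: ((((Taxon 1,Taxon 5),(Taxon 7,Taxon 3)),Taxon 9),Taxon 4).
Changes per character on this tree: reduced hind limbs: 1; dorsal spines: 1; bioluminescent organ: 1; keeled scales: 1; caudal autotomy: 1; setae branched: 1; cranial crest: 1.
Total = 7.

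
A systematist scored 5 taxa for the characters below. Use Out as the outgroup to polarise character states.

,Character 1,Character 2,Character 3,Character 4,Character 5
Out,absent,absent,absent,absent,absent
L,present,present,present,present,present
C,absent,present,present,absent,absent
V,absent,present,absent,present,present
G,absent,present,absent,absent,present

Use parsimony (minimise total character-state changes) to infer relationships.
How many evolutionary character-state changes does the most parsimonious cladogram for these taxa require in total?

The outgroup has state 'absent' for every character, so 'present' is the derived state throughout.
Character 1: derived state 'present' in L only — an autapomorphy, so it tells us nothing about relationships among taxa.
All ingroup taxa share the derived state 'present' for Character 2; it defines the ingroup but does not resolve relationships within it.
Character 3 (state 'present') occurs in C and L but conflicts with the nesting implied by the other characters — most parsimoniously interpreted as homoplasy.
Character 4: derived state 'present' in L and V only — synapomorphy for {L, V}.
Character 5: derived state 'present' in G, L, and V only — synapomorphy for {G, L, V}.
Most parsimonious ingroup topology: (((L,V),G),C).
Changes per character on this tree: Character 1: 1; Character 2: 1; Character 3: 2; Character 4: 1; Character 5: 1.
Total = 6.

6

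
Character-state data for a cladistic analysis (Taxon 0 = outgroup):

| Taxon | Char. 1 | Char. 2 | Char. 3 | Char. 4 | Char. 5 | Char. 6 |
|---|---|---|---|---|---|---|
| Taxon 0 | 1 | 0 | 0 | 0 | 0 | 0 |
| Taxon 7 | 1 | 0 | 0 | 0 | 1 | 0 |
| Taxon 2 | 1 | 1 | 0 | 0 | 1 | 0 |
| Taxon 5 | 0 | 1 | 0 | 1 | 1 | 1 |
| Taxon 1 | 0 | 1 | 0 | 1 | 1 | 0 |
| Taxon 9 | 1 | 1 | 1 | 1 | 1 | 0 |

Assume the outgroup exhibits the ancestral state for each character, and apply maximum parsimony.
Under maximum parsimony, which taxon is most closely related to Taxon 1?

Taxon 5

Character polarity is set by the outgroup: the derived state is whichever differs from the outgroup's state, so for Char. 1 the derived state is '0', and for the remaining characters it is '1'.
Only Taxon 1 and Taxon 5 show the derived state '0' for Char. 1, supporting them as a clade.
Char. 2: derived state '1' in Taxon 1, Taxon 2, Taxon 5, and Taxon 9 only — synapomorphy for {Taxon 1, Taxon 2, Taxon 5, Taxon 9}.
Char. 3: derived state '1' in Taxon 9 only — an autapomorphy, so it tells us nothing about relationships among taxa.
Char. 4 (derived state '1') is shared by Taxon 1, Taxon 5, and Taxon 9 — a synapomorphy uniting that clade.
Char. 5 (derived state '1') is shared by all ingroup taxa — unites the whole ingroup.
Char. 6: derived state '1' in Taxon 5 only — an autapomorphy, so it tells us nothing about relationships among taxa.
Most parsimonious ingroup topology: (Taxon 7,(Taxon 2,((Taxon 5,Taxon 1),Taxon 9))).
Taxon 1 and Taxon 5 form a cherry on this tree, so they are sister taxa.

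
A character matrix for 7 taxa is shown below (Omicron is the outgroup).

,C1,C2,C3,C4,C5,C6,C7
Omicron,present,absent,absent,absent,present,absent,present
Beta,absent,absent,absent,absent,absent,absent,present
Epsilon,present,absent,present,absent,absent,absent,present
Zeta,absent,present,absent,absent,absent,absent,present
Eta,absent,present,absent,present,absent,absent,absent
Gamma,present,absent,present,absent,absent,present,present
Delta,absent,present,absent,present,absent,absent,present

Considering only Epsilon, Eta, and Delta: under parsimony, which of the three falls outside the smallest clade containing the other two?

Character polarity is set by the outgroup: the derived state is whichever differs from the outgroup's state, so for C1, C5, C7 the derived state is 'absent', and for the remaining characters it is 'present'.
C1: derived state 'absent' in Beta, Delta, Eta, and Zeta only — synapomorphy for {Beta, Delta, Eta, Zeta}.
Only Delta, Eta, and Zeta show the derived state 'present' for C2, supporting them as a clade.
Only Epsilon and Gamma show the derived state 'present' for C3, supporting them as a clade.
Only Delta and Eta show the derived state 'present' for C4, supporting them as a clade.
C5 (derived state 'absent') is shared by all ingroup taxa — unites the whole ingroup.
C6: derived state 'present' in Gamma only — an autapomorphy, so it tells us nothing about relationships among taxa.
C7: derived state 'absent' in Eta only — an autapomorphy, so it tells us nothing about relationships among taxa.
Most parsimonious ingroup topology: ((Beta,(Zeta,(Eta,Delta))),(Epsilon,Gamma)).
Delta and Eta share a more recent common ancestor with each other than either does with Epsilon, so Epsilon is the least closely related of the three.

Epsilon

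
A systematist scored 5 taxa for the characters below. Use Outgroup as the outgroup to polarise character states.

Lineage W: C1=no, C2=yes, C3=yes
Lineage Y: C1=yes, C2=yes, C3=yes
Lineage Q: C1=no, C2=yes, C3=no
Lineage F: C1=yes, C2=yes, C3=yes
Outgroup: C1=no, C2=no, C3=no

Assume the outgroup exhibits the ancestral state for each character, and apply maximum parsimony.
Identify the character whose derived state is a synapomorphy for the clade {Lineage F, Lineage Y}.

C1

The outgroup has state 'no' for every character, so 'yes' is the derived state throughout.
C1: derived state 'yes' in Lineage F and Lineage Y only — synapomorphy for {Lineage F, Lineage Y}.
C2 (derived state 'yes') is shared by all ingroup taxa — unites the whole ingroup.
C3 (derived state 'yes') is shared by Lineage F, Lineage W, and Lineage Y — a synapomorphy uniting that clade.
Most parsimonious ingroup topology: (Lineage Q,((Lineage F,Lineage Y),Lineage W)).
The clade {Lineage F, Lineage Y} is supported by C1: its derived state 'yes' occurs in exactly those taxa and in no other taxon (including the outgroup).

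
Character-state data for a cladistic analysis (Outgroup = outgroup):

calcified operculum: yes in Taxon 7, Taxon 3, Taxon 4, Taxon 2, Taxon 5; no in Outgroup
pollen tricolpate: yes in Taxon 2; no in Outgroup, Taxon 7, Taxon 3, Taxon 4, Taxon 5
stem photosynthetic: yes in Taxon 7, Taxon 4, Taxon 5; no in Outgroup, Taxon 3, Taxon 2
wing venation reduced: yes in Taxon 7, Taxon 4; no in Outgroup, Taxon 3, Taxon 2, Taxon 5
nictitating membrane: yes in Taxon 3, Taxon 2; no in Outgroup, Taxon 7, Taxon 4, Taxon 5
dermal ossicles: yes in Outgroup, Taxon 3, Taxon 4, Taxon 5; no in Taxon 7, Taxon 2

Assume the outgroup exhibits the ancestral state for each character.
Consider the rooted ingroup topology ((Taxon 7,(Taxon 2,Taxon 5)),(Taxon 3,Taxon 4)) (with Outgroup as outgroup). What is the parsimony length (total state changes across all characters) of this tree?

Map each character onto ((Taxon 7,(Taxon 2,Taxon 5)),(Taxon 3,Taxon 4)) (rooted by Outgroup) and count the minimum state changes it requires (Fitch parsimony):
calcified operculum: 1; pollen tricolpate: 1; stem photosynthetic: 3; wing venation reduced: 2; nictitating membrane: 2; dermal ossicles: 2.
Total tree length = 11.

11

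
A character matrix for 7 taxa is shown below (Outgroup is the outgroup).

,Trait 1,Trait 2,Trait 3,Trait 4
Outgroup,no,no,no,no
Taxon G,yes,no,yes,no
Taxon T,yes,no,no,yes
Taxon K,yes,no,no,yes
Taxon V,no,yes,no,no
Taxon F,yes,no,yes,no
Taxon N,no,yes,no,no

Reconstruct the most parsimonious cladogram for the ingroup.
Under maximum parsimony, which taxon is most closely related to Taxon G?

Taxon F

The outgroup has state 'no' for every character, so 'yes' is the derived state throughout.
Trait 1: derived state 'yes' in Taxon F, Taxon G, Taxon K, and Taxon T only — synapomorphy for {Taxon F, Taxon G, Taxon K, Taxon T}.
Trait 2: derived state 'yes' in Taxon N and Taxon V only — synapomorphy for {Taxon N, Taxon V}.
Trait 3 (derived state 'yes') is shared by Taxon F and Taxon G — a synapomorphy uniting that clade.
Only Taxon K and Taxon T show the derived state 'yes' for Trait 4, supporting them as a clade.
Most parsimonious ingroup topology: (((Taxon G,Taxon F),(Taxon T,Taxon K)),(Taxon V,Taxon N)).
Taxon G and Taxon F form a cherry on this tree, so they are sister taxa.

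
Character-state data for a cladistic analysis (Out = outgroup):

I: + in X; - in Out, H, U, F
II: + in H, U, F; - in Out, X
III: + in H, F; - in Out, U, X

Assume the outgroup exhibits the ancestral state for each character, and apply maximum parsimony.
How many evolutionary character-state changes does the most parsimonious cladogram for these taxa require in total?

3

The outgroup has state '-' for every character, so '+' is the derived state throughout.
I: derived state '+' in X only — an autapomorphy, so it tells us nothing about relationships among taxa.
II: derived state '+' in F, H, and U only — synapomorphy for {F, H, U}.
Only F and H show the derived state '+' for III, supporting them as a clade.
Most parsimonious ingroup topology: (((H,F),U),X).
Changes per character on this tree: I: 1; II: 1; III: 1.
Total = 3.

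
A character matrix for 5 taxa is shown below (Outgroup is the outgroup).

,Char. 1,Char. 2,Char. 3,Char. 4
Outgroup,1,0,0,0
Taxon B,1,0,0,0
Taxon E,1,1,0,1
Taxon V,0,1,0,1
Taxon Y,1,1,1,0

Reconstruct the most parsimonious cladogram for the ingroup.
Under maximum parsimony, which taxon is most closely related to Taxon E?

Character polarity is set by the outgroup: the derived state is whichever differs from the outgroup's state, so for Char. 1 the derived state is '0', and for the remaining characters it is '1'.
Char. 1: derived state '0' in Taxon V only — an autapomorphy, so it tells us nothing about relationships among taxa.
Only Taxon E, Taxon V, and Taxon Y show the derived state '1' for Char. 2, supporting them as a clade.
Char. 3 (derived state '1') is unique to Taxon Y (autapomorphy; uninformative for grouping).
Char. 4 (derived state '1') is shared by Taxon E and Taxon V — a synapomorphy uniting that clade.
Most parsimonious ingroup topology: (Taxon B,((Taxon E,Taxon V),Taxon Y)).
Taxon E and Taxon V form a cherry on this tree, so they are sister taxa.

Taxon V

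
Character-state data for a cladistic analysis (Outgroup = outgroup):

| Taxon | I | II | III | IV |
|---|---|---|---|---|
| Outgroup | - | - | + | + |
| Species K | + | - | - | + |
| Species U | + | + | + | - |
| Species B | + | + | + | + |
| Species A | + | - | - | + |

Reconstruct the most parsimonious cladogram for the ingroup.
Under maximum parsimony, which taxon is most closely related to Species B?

Character polarity is set by the outgroup: the derived state is whichever differs from the outgroup's state, so for III, IV the derived state is '-', and for the remaining characters it is '+'.
I (derived state '+') is shared by all ingroup taxa — unites the whole ingroup.
II (derived state '+') is shared by Species B and Species U — a synapomorphy uniting that clade.
III (derived state '-') is shared by Species A and Species K — a synapomorphy uniting that clade.
IV: derived state '-' in Species U only — an autapomorphy, so it tells us nothing about relationships among taxa.
Most parsimonious ingroup topology: ((Species K,Species A),(Species U,Species B)).
Species B and Species U form a cherry on this tree, so they are sister taxa.

Species U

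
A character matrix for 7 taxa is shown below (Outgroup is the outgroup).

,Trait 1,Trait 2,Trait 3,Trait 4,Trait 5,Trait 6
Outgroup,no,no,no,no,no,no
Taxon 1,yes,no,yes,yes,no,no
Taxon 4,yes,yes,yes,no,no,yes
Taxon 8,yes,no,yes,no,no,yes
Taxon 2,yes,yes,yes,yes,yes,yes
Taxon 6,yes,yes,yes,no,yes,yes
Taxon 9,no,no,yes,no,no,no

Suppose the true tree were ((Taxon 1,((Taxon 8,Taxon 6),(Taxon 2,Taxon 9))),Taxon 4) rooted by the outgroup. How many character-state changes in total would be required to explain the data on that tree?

13

Map each character onto ((Taxon 1,((Taxon 8,Taxon 6),(Taxon 2,Taxon 9))),Taxon 4) (rooted by Outgroup) and count the minimum state changes it requires (Fitch parsimony):
Trait 1: 2; Trait 2: 3; Trait 3: 1; Trait 4: 2; Trait 5: 2; Trait 6: 3.
Total tree length = 13.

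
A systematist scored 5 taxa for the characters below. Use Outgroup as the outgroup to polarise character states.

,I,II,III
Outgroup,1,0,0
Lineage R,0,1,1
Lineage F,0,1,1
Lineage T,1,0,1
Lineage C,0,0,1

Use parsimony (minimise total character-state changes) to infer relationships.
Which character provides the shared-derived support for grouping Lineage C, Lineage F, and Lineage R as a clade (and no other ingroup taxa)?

I

Character polarity is set by the outgroup: the derived state is whichever differs from the outgroup's state, so for I the derived state is '0', and for the remaining characters it is '1'.
I (derived state '0') is shared by Lineage C, Lineage F, and Lineage R — a synapomorphy uniting that clade.
II (derived state '1') is shared by Lineage F and Lineage R — a synapomorphy uniting that clade.
All ingroup taxa share the derived state '1' for III; it defines the ingroup but does not resolve relationships within it.
Most parsimonious ingroup topology: (((Lineage R,Lineage F),Lineage C),Lineage T).
The clade {Lineage C, Lineage F, Lineage R} is supported by I: its derived state '0' occurs in exactly those taxa and in no other taxon (including the outgroup).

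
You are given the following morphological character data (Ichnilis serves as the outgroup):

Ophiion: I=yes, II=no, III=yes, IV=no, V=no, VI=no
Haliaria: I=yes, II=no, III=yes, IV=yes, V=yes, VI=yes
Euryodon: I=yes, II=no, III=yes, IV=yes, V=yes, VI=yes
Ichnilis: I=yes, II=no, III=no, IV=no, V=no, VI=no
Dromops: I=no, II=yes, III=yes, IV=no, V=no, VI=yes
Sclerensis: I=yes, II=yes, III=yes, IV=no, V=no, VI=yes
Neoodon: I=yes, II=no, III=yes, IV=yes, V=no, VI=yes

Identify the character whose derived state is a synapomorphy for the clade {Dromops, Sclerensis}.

II

Character polarity is set by the outgroup: the derived state is whichever differs from the outgroup's state, so for I the derived state is 'no', and for the remaining characters it is 'yes'.
I (derived state 'no') is unique to Dromops (autapomorphy; uninformative for grouping).
Only Dromops and Sclerensis show the derived state 'yes' for II, supporting them as a clade.
III (derived state 'yes') is shared by all ingroup taxa — unites the whole ingroup.
IV: derived state 'yes' in Euryodon, Haliaria, and Neoodon only — synapomorphy for {Euryodon, Haliaria, Neoodon}.
V: derived state 'yes' in Euryodon and Haliaria only — synapomorphy for {Euryodon, Haliaria}.
Only Dromops, Euryodon, Haliaria, Neoodon, and Sclerensis show the derived state 'yes' for VI, supporting them as a clade.
Most parsimonious ingroup topology: ((((Euryodon,Haliaria),Neoodon),(Dromops,Sclerensis)),Ophiion).
The clade {Dromops, Sclerensis} is supported by II: its derived state 'yes' occurs in exactly those taxa and in no other taxon (including the outgroup).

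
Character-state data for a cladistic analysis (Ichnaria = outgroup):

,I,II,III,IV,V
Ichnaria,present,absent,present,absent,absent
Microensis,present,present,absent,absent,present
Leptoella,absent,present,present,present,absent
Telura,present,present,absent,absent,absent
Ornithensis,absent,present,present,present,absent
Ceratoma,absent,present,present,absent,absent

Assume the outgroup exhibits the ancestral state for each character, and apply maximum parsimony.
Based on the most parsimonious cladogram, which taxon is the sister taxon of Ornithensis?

Leptoella

Character polarity is set by the outgroup: the derived state is whichever differs from the outgroup's state, so for I, III the derived state is 'absent', and for the remaining characters it is 'present'.
I (derived state 'absent') is shared by Ceratoma, Leptoella, and Ornithensis — a synapomorphy uniting that clade.
All ingroup taxa share the derived state 'present' for II; it defines the ingroup but does not resolve relationships within it.
III: derived state 'absent' in Microensis and Telura only — synapomorphy for {Microensis, Telura}.
IV: derived state 'present' in Leptoella and Ornithensis only — synapomorphy for {Leptoella, Ornithensis}.
V (derived state 'present') is unique to Microensis (autapomorphy; uninformative for grouping).
Most parsimonious ingroup topology: ((Microensis,Telura),((Leptoella,Ornithensis),Ceratoma)).
Ornithensis and Leptoella form a cherry on this tree, so they are sister taxa.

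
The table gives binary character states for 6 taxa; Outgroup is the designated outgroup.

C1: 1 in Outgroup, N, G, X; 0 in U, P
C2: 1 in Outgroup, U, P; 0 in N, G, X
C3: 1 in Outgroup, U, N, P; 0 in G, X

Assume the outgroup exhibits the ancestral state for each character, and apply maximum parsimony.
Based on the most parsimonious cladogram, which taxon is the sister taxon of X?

G

The outgroup has state '1' for every character, so '0' is the derived state throughout.
C1 (derived state '0') is shared by P and U — a synapomorphy uniting that clade.
C2: derived state '0' in G, N, and X only — synapomorphy for {G, N, X}.
C3 (derived state '0') is shared by G and X — a synapomorphy uniting that clade.
Most parsimonious ingroup topology: ((U,P),(N,(G,X))).
X and G form a cherry on this tree, so they are sister taxa.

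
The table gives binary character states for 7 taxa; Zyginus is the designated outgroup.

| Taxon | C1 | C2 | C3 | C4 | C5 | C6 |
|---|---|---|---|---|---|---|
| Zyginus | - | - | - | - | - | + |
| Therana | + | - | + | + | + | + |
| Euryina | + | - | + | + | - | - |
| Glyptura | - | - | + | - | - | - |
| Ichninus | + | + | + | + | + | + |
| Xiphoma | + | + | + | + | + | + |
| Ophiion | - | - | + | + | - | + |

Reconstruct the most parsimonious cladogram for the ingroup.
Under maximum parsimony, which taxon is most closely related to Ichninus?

Xiphoma

Character polarity is set by the outgroup: the derived state is whichever differs from the outgroup's state, so for C6 the derived state is '-', and for the remaining characters it is '+'.
C1: derived state '+' in Euryina, Ichninus, Therana, and Xiphoma only — synapomorphy for {Euryina, Ichninus, Therana, Xiphoma}.
C2 (derived state '+') is shared by Ichninus and Xiphoma — a synapomorphy uniting that clade.
All ingroup taxa share the derived state '+' for C3; it defines the ingroup but does not resolve relationships within it.
C4 (derived state '+') is shared by Euryina, Ichninus, Ophiion, Therana, and Xiphoma — a synapomorphy uniting that clade.
C5 (derived state '+') is shared by Ichninus, Therana, and Xiphoma — a synapomorphy uniting that clade.
C6 groups Euryina and Glyptura, which is incompatible with the clades supported by the remaining characters; treating it as convergent (homoplasy) costs fewer steps than any alternative tree.
Most parsimonious ingroup topology: ((((Therana,(Ichninus,Xiphoma)),Euryina),Ophiion),Glyptura).
Ichninus and Xiphoma form a cherry on this tree, so they are sister taxa.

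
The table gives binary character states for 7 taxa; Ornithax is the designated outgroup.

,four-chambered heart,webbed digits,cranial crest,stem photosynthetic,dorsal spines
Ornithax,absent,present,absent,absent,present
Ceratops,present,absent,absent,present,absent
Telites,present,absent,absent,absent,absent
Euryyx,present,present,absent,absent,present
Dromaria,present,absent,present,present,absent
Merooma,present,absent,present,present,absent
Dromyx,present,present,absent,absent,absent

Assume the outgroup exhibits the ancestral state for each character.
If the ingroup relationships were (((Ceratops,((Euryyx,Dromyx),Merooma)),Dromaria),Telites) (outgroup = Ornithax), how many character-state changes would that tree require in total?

9

Map each character onto (((Ceratops,((Euryyx,Dromyx),Merooma)),Dromaria),Telites) (rooted by Ornithax) and count the minimum state changes it requires (Fitch parsimony):
four-chambered heart: 1; webbed digits: 2; cranial crest: 2; stem photosynthetic: 2; dorsal spines: 2.
Total tree length = 9.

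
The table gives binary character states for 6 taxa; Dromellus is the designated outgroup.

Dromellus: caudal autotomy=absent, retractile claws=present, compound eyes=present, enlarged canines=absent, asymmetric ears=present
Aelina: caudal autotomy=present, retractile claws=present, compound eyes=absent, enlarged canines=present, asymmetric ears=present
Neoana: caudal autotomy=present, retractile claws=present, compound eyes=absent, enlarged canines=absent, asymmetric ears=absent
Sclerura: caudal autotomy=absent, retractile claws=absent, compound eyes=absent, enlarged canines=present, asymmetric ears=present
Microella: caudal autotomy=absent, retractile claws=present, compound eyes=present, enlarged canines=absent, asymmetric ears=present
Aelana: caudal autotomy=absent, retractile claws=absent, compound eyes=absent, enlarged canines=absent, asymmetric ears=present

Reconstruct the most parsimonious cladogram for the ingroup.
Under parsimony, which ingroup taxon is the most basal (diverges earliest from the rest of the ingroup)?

Character polarity is set by the outgroup: the derived state is whichever differs from the outgroup's state, so for retractile claws, compound eyes, asymmetric ears the derived state is 'absent', and for the remaining characters it is 'present'.
caudal autotomy (derived state 'present') is shared by Aelina and Neoana — a synapomorphy uniting that clade.
Only Aelana and Sclerura show the derived state 'absent' for retractile claws, supporting them as a clade.
compound eyes (derived state 'absent') is shared by Aelana, Aelina, Neoana, and Sclerura — a synapomorphy uniting that clade.
enlarged canines (state 'present') occurs in Aelina and Sclerura but conflicts with the nesting implied by the other characters — most parsimoniously interpreted as homoplasy.
asymmetric ears (derived state 'absent') is unique to Neoana (autapomorphy; uninformative for grouping).
Most parsimonious ingroup topology: (((Aelina,Neoana),(Sclerura,Aelana)),Microella).
Microella is sister to the clade containing all other ingroup taxa, so it is the earliest-diverging (most basal) ingroup lineage.

Microella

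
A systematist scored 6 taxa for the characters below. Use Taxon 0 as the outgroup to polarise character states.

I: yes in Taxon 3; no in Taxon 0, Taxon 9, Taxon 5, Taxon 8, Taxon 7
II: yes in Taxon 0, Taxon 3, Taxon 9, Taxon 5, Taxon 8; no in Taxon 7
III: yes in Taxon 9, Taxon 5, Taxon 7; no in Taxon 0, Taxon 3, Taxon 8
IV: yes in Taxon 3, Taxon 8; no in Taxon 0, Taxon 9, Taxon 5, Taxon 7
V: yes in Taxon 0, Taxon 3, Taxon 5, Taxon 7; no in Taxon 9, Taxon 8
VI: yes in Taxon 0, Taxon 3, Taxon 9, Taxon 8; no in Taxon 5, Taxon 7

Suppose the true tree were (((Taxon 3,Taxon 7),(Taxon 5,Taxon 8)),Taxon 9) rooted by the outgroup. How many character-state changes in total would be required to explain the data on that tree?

Map each character onto (((Taxon 3,Taxon 7),(Taxon 5,Taxon 8)),Taxon 9) (rooted by Taxon 0) and count the minimum state changes it requires (Fitch parsimony):
I: 1; II: 1; III: 3; IV: 2; V: 2; VI: 2.
Total tree length = 11.

11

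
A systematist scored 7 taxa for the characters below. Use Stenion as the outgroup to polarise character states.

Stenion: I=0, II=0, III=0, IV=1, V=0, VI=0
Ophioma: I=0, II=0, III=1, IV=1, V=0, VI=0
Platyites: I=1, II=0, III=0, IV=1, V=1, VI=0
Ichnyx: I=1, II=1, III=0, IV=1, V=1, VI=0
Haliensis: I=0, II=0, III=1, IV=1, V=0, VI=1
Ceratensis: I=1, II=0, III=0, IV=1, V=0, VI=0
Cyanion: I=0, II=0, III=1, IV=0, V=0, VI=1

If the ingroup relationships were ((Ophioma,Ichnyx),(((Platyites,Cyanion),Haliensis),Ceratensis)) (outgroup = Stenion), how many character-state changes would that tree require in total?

12

Map each character onto ((Ophioma,Ichnyx),(((Platyites,Cyanion),Haliensis),Ceratensis)) (rooted by Stenion) and count the minimum state changes it requires (Fitch parsimony):
I: 3; II: 1; III: 3; IV: 1; V: 2; VI: 2.
Total tree length = 12.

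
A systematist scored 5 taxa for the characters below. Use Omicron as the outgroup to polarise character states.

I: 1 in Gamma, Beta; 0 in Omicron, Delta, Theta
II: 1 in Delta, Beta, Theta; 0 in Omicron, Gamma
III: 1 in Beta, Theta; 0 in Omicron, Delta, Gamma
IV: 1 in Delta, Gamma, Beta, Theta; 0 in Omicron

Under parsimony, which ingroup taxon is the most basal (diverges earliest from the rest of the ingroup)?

Gamma

The outgroup has state '0' for every character, so '1' is the derived state throughout.
I groups Beta and Gamma, which is incompatible with the clades supported by the remaining characters; treating it as convergent (homoplasy) costs fewer steps than any alternative tree.
II: derived state '1' in Beta, Delta, and Theta only — synapomorphy for {Beta, Delta, Theta}.
III: derived state '1' in Beta and Theta only — synapomorphy for {Beta, Theta}.
IV (derived state '1') is shared by all ingroup taxa — unites the whole ingroup.
Most parsimonious ingroup topology: ((Delta,(Beta,Theta)),Gamma).
Gamma is sister to the clade containing all other ingroup taxa, so it is the earliest-diverging (most basal) ingroup lineage.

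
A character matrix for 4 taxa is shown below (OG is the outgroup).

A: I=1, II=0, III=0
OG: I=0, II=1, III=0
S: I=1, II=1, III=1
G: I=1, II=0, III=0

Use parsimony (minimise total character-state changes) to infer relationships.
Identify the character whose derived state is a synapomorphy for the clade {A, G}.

II

Character polarity is set by the outgroup: the derived state is whichever differs from the outgroup's state, so for II the derived state is '0', and for the remaining characters it is '1'.
All ingroup taxa share the derived state '1' for I; it defines the ingroup but does not resolve relationships within it.
II (derived state '0') is shared by A and G — a synapomorphy uniting that clade.
III (derived state '1') is unique to S (autapomorphy; uninformative for grouping).
Most parsimonious ingroup topology: ((G,A),S).
The clade {A, G} is supported by II: its derived state '0' occurs in exactly those taxa and in no other taxon (including the outgroup).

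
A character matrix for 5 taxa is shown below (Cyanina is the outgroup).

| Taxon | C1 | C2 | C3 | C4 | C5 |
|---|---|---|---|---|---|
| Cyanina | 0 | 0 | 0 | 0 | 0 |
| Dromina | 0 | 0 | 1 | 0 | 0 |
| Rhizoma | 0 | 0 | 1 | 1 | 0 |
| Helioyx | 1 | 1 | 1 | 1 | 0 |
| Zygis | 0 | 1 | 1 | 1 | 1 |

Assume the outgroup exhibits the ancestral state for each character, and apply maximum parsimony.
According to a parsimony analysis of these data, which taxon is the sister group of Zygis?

Helioyx

The outgroup has state '0' for every character, so '1' is the derived state throughout.
C1 (derived state '1') is unique to Helioyx (autapomorphy; uninformative for grouping).
C2: derived state '1' in Helioyx and Zygis only — synapomorphy for {Helioyx, Zygis}.
C3 (derived state '1') is shared by all ingroup taxa — unites the whole ingroup.
C4: derived state '1' in Helioyx, Rhizoma, and Zygis only — synapomorphy for {Helioyx, Rhizoma, Zygis}.
C5: derived state '1' in Zygis only — an autapomorphy, so it tells us nothing about relationships among taxa.
Most parsimonious ingroup topology: (Dromina,(Rhizoma,(Helioyx,Zygis))).
Zygis and Helioyx form a cherry on this tree, so they are sister taxa.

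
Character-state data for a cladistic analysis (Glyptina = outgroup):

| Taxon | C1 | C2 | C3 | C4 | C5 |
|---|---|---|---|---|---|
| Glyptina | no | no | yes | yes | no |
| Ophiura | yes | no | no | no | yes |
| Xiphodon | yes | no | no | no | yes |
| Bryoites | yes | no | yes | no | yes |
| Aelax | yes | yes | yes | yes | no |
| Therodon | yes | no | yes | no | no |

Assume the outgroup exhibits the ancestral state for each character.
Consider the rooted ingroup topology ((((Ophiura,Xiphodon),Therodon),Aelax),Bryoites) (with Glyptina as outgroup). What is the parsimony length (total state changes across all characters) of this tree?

7

Map each character onto ((((Ophiura,Xiphodon),Therodon),Aelax),Bryoites) (rooted by Glyptina) and count the minimum state changes it requires (Fitch parsimony):
C1: 1; C2: 1; C3: 1; C4: 2; C5: 2.
Total tree length = 7.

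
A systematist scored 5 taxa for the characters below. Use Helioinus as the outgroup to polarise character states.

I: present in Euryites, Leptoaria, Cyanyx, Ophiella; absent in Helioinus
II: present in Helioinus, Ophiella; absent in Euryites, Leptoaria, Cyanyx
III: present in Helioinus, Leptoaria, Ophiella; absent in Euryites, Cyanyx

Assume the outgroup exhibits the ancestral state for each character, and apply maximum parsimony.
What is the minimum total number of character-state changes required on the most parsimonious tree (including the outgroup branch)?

Character polarity is set by the outgroup: the derived state is whichever differs from the outgroup's state, so for II, III the derived state is 'absent', and for the remaining characters it is 'present'.
I (derived state 'present') is shared by all ingroup taxa — unites the whole ingroup.
Only Cyanyx, Euryites, and Leptoaria show the derived state 'absent' for II, supporting them as a clade.
III (derived state 'absent') is shared by Cyanyx and Euryites — a synapomorphy uniting that clade.
Most parsimonious ingroup topology: (((Euryites,Cyanyx),Leptoaria),Ophiella).
Changes per character on this tree: I: 1; II: 1; III: 1.
Total = 3.

3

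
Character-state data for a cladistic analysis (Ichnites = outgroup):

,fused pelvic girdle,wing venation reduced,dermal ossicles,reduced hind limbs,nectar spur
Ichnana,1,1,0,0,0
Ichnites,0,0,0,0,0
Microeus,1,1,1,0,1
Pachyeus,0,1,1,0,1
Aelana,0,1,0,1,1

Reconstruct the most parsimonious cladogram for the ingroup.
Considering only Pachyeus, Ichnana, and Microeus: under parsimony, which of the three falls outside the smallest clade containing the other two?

The outgroup has state '0' for every character, so '1' is the derived state throughout.
fused pelvic girdle groups Ichnana and Microeus, which is incompatible with the clades supported by the remaining characters; treating it as convergent (homoplasy) costs fewer steps than any alternative tree.
All ingroup taxa share the derived state '1' for wing venation reduced; it defines the ingroup but does not resolve relationships within it.
dermal ossicles (derived state '1') is shared by Microeus and Pachyeus — a synapomorphy uniting that clade.
reduced hind limbs: derived state '1' in Aelana only — an autapomorphy, so it tells us nothing about relationships among taxa.
nectar spur: derived state '1' in Aelana, Microeus, and Pachyeus only — synapomorphy for {Aelana, Microeus, Pachyeus}.
Most parsimonious ingroup topology: (Ichnana,((Microeus,Pachyeus),Aelana)).
Microeus and Pachyeus share a more recent common ancestor with each other than either does with Ichnana, so Ichnana is the least closely related of the three.

Ichnana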